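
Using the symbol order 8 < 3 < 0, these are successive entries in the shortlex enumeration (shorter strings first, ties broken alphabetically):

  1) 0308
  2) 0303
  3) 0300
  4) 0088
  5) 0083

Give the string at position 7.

Stepping forward 2 times from 0083: 0083 → 0080, then the target.

0038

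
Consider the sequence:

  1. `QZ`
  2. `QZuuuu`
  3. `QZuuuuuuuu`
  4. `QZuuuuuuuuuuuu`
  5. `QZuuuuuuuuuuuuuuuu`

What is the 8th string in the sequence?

QZuuuuuuuuuuuuuuuuuuuuuuuuuuuu

Each term is the previous one with uuuu appended.
From QZuuuuuuuuuuuuuuuu, 3 further steps: QZuuuuuuuuuuuuuuuu → QZuuuuuuuuuuuuuuuuuuuu → QZuuuuuuuuuuuuuuuuuuuuuuuu → (answer).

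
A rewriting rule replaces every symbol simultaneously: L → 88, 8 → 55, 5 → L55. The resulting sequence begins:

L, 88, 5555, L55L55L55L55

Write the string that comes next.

88L55L5588L55L5588L55L5588L55L55

Rewriting each symbol of L55L55L55L55: L→88, 5→L55, 5→L55, L→88, 5→L55, 5→L55, L→88, 5→L55, 5→L55, L→88, 5→L55, 5→L55, which concatenates to 88 L55 L55 88 L55 L55 88 L55 L55 88 L55 L55.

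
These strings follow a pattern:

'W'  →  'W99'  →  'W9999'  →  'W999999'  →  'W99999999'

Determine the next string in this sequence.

W9999999999

Every step adds 99 to the end: s(k+1) = s(k)·99.
So the next term is W99999999·99.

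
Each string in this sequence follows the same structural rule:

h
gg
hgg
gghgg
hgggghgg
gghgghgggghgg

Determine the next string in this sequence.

hgggghgggghgghgggghgg

From term 3 onward, concatenate the second-to-last term with the last: h·gg = hgg, gg·hgg = gghgg, …
The next term joins hgggghgg and gghgghgggghgg.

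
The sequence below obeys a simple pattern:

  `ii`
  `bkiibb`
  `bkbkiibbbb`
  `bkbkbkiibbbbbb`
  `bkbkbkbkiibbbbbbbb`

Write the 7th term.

bkbkbkbkbkbkiibbbbbbbbbbbb

s(k+1) = bk·s(k)·bb, so each term gains bk as a prefix and bb as a suffix.
From bkbkbkbkiibbbbbbbb, 2 further steps: bkbkbkbkiibbbbbbbb → bkbkbkbkbkiibbbbbbbbbb → (answer).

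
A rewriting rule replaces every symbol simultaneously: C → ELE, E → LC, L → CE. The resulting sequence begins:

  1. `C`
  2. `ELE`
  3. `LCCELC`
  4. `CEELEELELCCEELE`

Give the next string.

Rewriting the 15 symbols of CEELEELELCCEELE one by one yields ELE LC LC CE LC LC CE LC CE ELE ELE LC LC CE LC; concatenated:

ELELCLCCELCLCCELCCEELEELELCLCCELC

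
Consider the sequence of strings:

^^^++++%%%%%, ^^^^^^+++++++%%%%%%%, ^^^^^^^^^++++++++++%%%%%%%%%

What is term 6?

Reading off run lengths: ^ runs 3, 6, 9; + runs 4, 7, 10; % runs 5, 7, 9 — each is linear in n (n = 1, 2, …).
For term 6, n = 6, so the run lengths are 18, 19, 15.

^^^^^^^^^^^^^^^^^^+++++++++++++++++++%%%%%%%%%%%%%%%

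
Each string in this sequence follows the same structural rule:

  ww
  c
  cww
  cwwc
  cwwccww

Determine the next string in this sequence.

cwwccwwcwwc

Each term (from the third on) is the previous term followed by the one before it: term 3 = c·ww = cww.
So term 6 is cwwccww·cwwc.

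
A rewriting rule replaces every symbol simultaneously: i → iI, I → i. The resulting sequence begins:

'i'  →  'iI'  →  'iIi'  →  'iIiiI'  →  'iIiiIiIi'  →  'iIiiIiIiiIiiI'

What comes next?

iIiiIiIiiIiiIiIiiIiIi

Applying the rule to each of the 13 symbols of iIiiIiIiiIiiI gives the pieces iI i iI iI i iI i iI iI i iI iI i, which concatenate to the answer.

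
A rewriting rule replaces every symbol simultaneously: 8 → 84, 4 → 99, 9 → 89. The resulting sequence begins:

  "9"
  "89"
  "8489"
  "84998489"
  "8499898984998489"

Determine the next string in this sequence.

Rewriting the 16 symbols of 8499898984998489 one by one yields 84 99 89 89 84 89 84 89 84 99 89 89 84 99 84 89; concatenated:

84998989848984898499898984998489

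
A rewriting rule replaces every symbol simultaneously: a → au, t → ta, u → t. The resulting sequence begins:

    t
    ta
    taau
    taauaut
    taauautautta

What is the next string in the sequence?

Expanding taauautautta: t→ta, a→au, a→au, u→t, a→au, u→t, t→ta, a→au, u→t, t→ta, t→ta, a→au. Concatenated: ta au au t au t ta au t ta ta au.

taauautauttaauttataau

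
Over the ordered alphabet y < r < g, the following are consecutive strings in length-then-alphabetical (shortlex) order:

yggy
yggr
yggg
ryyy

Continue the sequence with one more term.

Find the rightmost character of ryyy below g, bump it to the next letter, and reset everything to its right to y.

ryyr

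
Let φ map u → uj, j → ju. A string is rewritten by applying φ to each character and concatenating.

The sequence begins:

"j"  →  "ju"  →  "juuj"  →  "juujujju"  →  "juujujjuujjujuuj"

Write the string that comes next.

juujujjuujjujuujujjujuujjuujujju

Replace each of the 16 characters of juujujjuujjujuuj in place — ju uj uj ju uj ju ju uj uj ju ju uj ju uj uj ju — and concatenate.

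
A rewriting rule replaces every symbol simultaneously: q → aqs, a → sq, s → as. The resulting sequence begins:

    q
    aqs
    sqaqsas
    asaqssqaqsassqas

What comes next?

Replace each of the 16 characters of asaqssqaqsassqas in place — sq as sq aqs as as aqs sq aqs as sq as as aqs sq as — and concatenate.

sqassqaqsasasaqssqaqsassqasasaqssqas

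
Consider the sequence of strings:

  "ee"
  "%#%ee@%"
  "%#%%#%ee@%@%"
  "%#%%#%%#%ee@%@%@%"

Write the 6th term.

Every step adds %#% to the front and @% to the end of the previous string.
From %#%%#%%#%ee@%@%@%, 2 further steps: %#%%#%%#%ee@%@%@% → %#%%#%%#%%#%ee@%@%@%@% → (answer).

%#%%#%%#%%#%%#%ee@%@%@%@%@%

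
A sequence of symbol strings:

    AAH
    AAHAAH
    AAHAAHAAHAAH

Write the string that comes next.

Each string is two copies of the previous one concatenated.
Doubling AAHAAHAAHAAH:

AAHAAHAAHAAHAAHAAHAAHAAH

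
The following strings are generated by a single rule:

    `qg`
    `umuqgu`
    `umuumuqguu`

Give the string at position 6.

umuumuumuumuumuqguuuuu

s(k+1) = umu·s(k)·u, so each term gains umu as a prefix and u as a suffix.
From umuumuqguu, 3 further steps: umuumuqguu → umuumuumuqguuu → umuumuumuumuqguuuu → (answer).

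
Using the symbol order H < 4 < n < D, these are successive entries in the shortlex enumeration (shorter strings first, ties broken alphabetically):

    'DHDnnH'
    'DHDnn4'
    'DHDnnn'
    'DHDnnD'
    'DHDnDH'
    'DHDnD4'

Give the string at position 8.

Stepping forward 2 times from DHDnD4: DHDnD4 → DHDnDn, then the target.

DHDnDD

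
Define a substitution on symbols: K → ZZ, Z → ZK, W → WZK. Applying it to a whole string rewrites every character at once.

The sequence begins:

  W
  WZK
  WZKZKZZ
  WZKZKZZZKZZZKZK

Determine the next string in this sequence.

Rewriting the 15 symbols of WZKZKZZZKZZZKZK one by one yields WZK ZK ZZ ZK ZZ ZK ZK ZK ZZ ZK ZK ZK ZZ ZK ZZ; concatenated:

WZKZKZZZKZZZKZKZKZZZKZKZKZZZKZZ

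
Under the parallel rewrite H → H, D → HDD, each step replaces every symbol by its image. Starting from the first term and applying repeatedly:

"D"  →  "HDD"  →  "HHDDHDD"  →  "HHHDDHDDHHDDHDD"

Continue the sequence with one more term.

HHHHDDHDDHHDDHDDHHHDDHDDHHDDHDD

Replace each of the 15 characters of HHHDDHDDHHDDHDD in place — H H H HDD HDD H HDD HDD H H HDD HDD H HDD HDD — and concatenate.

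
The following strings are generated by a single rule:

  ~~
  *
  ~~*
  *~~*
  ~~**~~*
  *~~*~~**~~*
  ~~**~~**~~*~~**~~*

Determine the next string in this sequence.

From term 3 onward, concatenate the second-to-last term with the last: ~~·* = ~~*, *·~~* = *~~*, …
The next term joins *~~*~~**~~* and ~~**~~**~~*~~**~~*.

*~~*~~**~~*~~**~~**~~*~~**~~*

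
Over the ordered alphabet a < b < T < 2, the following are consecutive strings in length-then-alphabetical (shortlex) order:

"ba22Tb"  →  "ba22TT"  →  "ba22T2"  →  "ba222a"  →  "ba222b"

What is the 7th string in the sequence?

ba2222

Advancing 2 positions from ba222b through ba222b → ba222T reaches term 7.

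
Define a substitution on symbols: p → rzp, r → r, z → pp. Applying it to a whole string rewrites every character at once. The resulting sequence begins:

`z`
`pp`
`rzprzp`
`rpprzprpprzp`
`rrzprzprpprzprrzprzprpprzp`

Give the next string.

rrpprzprpprzprrzprzprpprzprrpprzprpprzprrzprzprpprzp

Applying the rule to each of the 26 symbols of rrzprzprpprzprrzprzprpprzp gives the pieces r r pp rzp r pp rzp r rzp rzp r pp rzp r r pp rzp r pp rzp r rzp rzp r pp rzp, which concatenate to the answer.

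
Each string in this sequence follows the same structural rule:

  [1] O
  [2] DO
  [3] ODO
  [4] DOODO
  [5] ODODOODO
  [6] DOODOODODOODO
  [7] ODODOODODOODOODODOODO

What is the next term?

DOODOODODOODOODODOODODOODOODODOODO

Each term (from the third on) is the two preceding terms concatenated in order: term 3 = O·DO = ODO.
The next term joins DOODOODODOODO and ODODOODODOODOODODOODO.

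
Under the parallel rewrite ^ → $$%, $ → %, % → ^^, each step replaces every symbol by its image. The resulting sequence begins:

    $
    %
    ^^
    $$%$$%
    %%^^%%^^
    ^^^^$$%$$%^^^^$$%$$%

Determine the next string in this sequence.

φ(^^^^$$%$$%^^^^$$%$$%) expands symbol-by-symbol to $$% $$% $$% $$% % % ^^ % % ^^ $$% $$% $$% $$% % % ^^ % % ^^; joining the 20 pieces gives the next term.

$$%$$%$$%$$%%%^^%%^^$$%$$%$$%$$%%%^^%%^^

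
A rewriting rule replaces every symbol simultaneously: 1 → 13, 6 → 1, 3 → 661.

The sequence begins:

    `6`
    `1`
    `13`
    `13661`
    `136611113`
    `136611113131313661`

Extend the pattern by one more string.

Rewriting the 18 symbols of 136611113131313661 one by one yields 13 661 1 1 13 13 13 13 661 13 661 13 661 13 661 1 1 13; concatenated:

1366111131313136611366113661136611113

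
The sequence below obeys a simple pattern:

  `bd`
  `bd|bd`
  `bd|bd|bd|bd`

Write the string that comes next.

bd|bd|bd|bd|bd|bd|bd|bd

s(k+1) = s(k)·|·s(k) — each term doubles the last with '|' between the halves.
One more doubling of bd|bd|bd|bd gives the answer.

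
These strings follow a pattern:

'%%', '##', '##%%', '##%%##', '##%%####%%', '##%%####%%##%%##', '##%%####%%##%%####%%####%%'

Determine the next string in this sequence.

##%%####%%##%%####%%####%%##%%####%%##%%##

From term 3 onward, concatenate the last term with the second-to-last: ##·%% = ##%%, ##%%·## = ##%%##, …
Continuing: ##%%####%%##%%####%%####%% · ##%%####%%##%%## gives term 8.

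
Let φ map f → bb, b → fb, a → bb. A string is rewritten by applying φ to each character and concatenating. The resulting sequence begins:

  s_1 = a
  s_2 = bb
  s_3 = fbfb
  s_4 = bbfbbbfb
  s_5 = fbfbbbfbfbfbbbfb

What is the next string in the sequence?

Applying the rule to each of the 16 symbols of fbfbbbfbfbfbbbfb gives the pieces bb fb bb fb fb fb bb fb bb fb bb fb fb fb bb fb, which concatenate to the answer.

bbfbbbfbfbfbbbfbbbfbbbfbfbfbbbfb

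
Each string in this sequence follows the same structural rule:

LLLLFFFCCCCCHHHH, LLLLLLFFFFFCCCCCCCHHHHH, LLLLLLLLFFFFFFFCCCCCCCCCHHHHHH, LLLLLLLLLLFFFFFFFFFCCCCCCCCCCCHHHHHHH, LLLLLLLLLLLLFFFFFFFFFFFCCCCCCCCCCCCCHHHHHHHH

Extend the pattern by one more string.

Term n consists of 2n L's, followed by 2n-1 F's, followed by 2n+1 C's, followed by n+2 H's, where the shown terms are n = 2, 3, 4, 5, 6.
Setting n = 7 gives 14, 13, 15, 9 characters in each block.

LLLLLLLLLLLLLLFFFFFFFFFFFFFCCCCCCCCCCCCCCCHHHHHHHHH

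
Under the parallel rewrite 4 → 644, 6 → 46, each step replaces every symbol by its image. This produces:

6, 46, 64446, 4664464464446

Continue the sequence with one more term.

6444646644644466446444664464464446

Replace each of the 13 characters of 4664464464446 in place — 644 46 46 644 644 46 644 644 46 644 644 644 46 — and concatenate.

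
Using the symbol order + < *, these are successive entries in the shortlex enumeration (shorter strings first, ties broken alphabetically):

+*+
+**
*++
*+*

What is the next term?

Treat *+* as a base-2 numeral over the given alphabet and add one, carrying through any trailing *'s.

**+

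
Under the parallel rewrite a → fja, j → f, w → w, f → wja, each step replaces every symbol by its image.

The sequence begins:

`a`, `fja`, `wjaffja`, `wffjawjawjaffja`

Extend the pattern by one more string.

Rewriting the 15 symbols of wffjawjawjaffja one by one yields w wja wja f fja w f fja w f fja wja wja f fja; concatenated:

wwjawjaffjawffjawffjawjawjaffja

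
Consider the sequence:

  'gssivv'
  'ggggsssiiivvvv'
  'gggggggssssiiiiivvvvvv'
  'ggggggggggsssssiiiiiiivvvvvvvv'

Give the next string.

Each string has the form g^{3n-2} s^{n+1} i^{2n-1} v^{2n} (n = 1, 2, …).
At n = 5 the blocks have lengths 13, 6, 9, 10.

gggggggggggggssssssiiiiiiiiivvvvvvvvvv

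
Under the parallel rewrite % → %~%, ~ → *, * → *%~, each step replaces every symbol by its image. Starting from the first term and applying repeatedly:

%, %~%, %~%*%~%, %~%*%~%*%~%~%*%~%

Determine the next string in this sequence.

%~%*%~%*%~%~%*%~%*%~%~%*%~%*%~%*%~%~%*%~%

Applying the rule to each of the 17 symbols of %~%*%~%*%~%~%*%~% gives the pieces %~% * %~% *%~ %~% * %~% *%~ %~% * %~% * %~% *%~ %~% * %~%, which concatenate to the answer.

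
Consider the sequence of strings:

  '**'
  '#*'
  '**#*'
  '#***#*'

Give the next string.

**#*#***#*

Each term (from the third on) is the two preceding terms concatenated in order: term 3 = **·#* = **#*.
Continuing: **#* · #***#* gives term 5.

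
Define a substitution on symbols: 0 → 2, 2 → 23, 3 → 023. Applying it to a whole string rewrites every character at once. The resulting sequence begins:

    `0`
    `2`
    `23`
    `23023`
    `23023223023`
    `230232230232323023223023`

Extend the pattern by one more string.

Rewriting the 24 symbols of 230232230232323023223023 one by one yields 23 023 2 23 023 23 23 023 2 23 023 23 023 23 023 2 23 023 23 23 023 2 23 023; concatenated:

23023223023232302322302323023230232230232323023223023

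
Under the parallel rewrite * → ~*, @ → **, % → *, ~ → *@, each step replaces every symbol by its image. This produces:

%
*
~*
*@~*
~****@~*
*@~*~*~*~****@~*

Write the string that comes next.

φ(*@~*~*~*~****@~*) expands symbol-by-symbol to ~* ** *@ ~* *@ ~* *@ ~* *@ ~* ~* ~* ~* ** *@ ~*; joining the 16 pieces gives the next term.

~****@~**@~**@~**@~*~*~*~****@~*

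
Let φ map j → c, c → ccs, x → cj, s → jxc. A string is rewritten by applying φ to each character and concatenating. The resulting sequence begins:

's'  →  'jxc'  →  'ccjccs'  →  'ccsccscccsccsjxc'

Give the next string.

Rewriting the 16 symbols of ccsccscccsccsjxc one by one yields ccs ccs jxc ccs ccs jxc ccs ccs ccs jxc ccs ccs jxc c cj ccs; concatenated:

ccsccsjxcccsccsjxcccsccsccsjxcccsccsjxcccjccs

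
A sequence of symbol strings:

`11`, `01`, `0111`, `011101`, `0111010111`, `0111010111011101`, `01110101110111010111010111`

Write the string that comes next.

011101011101110101110101110111010111011101

From term 3 onward, concatenate the last term with the second-to-last: 01·11 = 0111, 0111·01 = 011101, …
Continuing: 01110101110111010111010111 · 0111010111011101 gives term 8.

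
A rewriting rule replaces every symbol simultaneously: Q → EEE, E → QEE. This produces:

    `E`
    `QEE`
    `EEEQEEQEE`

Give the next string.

QEEQEEQEEEEEQEEQEEEEEQEEQEE

Expanding EEEQEEQEE: E→QEE, E→QEE, E→QEE, Q→EEE, E→QEE, E→QEE, Q→EEE, E→QEE, E→QEE. Concatenated: QEE QEE QEE EEE QEE QEE EEE QEE QEE.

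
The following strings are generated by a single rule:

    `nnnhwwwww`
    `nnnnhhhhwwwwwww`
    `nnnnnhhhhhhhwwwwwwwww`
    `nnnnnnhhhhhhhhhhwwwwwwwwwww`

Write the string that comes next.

Reading off run lengths: n runs 3, 4, 5, 6; h runs 1, 4, 7, 10; w runs 5, 7, 9, 11 — each is linear in n (n = 1, 2, …).
For the next term, n = 5, so the run lengths are 7, 13, 13.

nnnnnnnhhhhhhhhhhhhhwwwwwwwwwwwww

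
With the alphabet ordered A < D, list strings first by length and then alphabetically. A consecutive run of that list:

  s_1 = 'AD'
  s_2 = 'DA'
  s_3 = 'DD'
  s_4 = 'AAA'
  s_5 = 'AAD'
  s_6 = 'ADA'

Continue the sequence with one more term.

ADD

The successor of ADA increments the rightmost position that isn't already D and resets every position after it to A.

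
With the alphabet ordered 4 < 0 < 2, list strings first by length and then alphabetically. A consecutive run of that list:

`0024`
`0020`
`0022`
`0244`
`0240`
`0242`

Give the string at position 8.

0200

Continuing the enumeration 2 steps past 0242: 0242 → 0204 → (answer).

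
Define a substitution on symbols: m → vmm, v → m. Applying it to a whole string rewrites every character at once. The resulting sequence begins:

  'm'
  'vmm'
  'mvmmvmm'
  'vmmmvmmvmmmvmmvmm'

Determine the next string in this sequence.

φ(vmmmvmmvmmmvmmvmm) expands symbol-by-symbol to m vmm vmm vmm m vmm vmm m vmm vmm vmm m vmm vmm m vmm vmm; joining the 17 pieces gives the next term.

mvmmvmmvmmmvmmvmmmvmmvmmvmmmvmmvmmmvmmvmm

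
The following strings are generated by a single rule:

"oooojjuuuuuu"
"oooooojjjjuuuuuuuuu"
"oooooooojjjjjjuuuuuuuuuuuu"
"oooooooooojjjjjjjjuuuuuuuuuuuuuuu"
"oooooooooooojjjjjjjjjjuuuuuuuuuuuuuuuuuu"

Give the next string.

Each string has the form o^{2n} j^{2n-2} u^{3n}, where the shown terms are n = 2, 3, 4, 5, 6.
At n = 7 the blocks have lengths 14, 12, 21.

oooooooooooooojjjjjjjjjjjjuuuuuuuuuuuuuuuuuuuuu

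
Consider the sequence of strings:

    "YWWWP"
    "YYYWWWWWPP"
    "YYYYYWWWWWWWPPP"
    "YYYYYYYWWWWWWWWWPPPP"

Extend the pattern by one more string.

The n-th term is 2n-1 Y's then 2n+1 W's then n P's (n = 1, 2, …).
At n = 5 the blocks have lengths 9, 11, 5.

YYYYYYYYYWWWWWWWWWWWPPPPP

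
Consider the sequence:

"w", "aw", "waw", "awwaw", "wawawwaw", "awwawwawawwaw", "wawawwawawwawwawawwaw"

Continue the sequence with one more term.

awwawwawawwawwawawwawawwawwawawwaw

From term 3 onward, concatenate the second-to-last term with the last: w·aw = waw, aw·waw = awwaw, …
So term 8 is awwawwawawwaw·wawawwawawwawwawawwaw.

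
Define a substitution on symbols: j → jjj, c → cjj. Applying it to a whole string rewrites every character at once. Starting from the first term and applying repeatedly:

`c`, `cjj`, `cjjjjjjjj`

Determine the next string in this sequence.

Rewriting each symbol of cjjjjjjjj: c→cjj, j→jjj, j→jjj, j→jjj, j→jjj, j→jjj, j→jjj, j→jjj, j→jjj, which concatenates to cjj jjj jjj jjj jjj jjj jjj jjj jjj.

cjjjjjjjjjjjjjjjjjjjjjjjjjj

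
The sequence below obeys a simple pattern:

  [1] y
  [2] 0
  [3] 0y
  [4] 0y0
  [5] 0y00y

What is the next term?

This is a Fibonacci-style word recurrence s(k) = s(k−1)·s(k−2): e.g. 0·y = 0y.
Continuing: 0y00y · 0y0 gives term 6.

0y00y0y0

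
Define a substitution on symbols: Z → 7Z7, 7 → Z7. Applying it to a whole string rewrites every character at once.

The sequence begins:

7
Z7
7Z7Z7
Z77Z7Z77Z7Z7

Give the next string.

Apply φ to Z77Z7Z77Z7Z7 symbol by symbol: Z→7Z7, 7→Z7, 7→Z7, Z→7Z7, 7→Z7, Z→7Z7, 7→Z7, 7→Z7, Z→7Z7, 7→Z7, Z→7Z7, 7→Z7; joined: 7Z7 Z7 Z7 7Z7 Z7 7Z7 Z7 Z7 7Z7 Z7 7Z7 Z7.

7Z7Z7Z77Z7Z77Z7Z7Z77Z7Z77Z7Z7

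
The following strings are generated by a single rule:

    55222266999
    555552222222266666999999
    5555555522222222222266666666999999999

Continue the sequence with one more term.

Each string has the form 5^{3n-1} 2^{4n} 6^{3n-1} 9^{3n} (n = 1, 2, …).
For the next term, n = 4, so the run lengths are 11, 16, 11, 12.

55555555555222222222222222266666666666999999999999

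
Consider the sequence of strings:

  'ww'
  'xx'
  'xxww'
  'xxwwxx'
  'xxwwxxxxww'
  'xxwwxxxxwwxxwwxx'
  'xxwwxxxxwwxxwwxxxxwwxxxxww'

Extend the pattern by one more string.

xxwwxxxxwwxxwwxxxxwwxxxxwwxxwwxxxxwwxxwwxx

From term 3 onward, concatenate the last term with the second-to-last: xx·ww = xxww, xxww·xx = xxwwxx, …
Continuing: xxwwxxxxwwxxwwxxxxwwxxxxww · xxwwxxxxwwxxwwxx gives term 8.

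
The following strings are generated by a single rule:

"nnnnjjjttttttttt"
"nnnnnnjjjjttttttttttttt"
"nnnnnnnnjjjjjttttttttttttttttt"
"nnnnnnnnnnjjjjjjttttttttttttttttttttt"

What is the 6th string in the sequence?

nnnnnnnnnnnnnnjjjjjjjjttttttttttttttttttttttttttttt

Reading off run lengths: n runs 4, 6, 8, 10; j runs 3, 4, 5, 6; t runs 9, 13, 17, 21 — each is linear in n, where the shown terms are n = 2, 3, 4, 5.
For term 6, n = 7, so the run lengths are 14, 8, 29.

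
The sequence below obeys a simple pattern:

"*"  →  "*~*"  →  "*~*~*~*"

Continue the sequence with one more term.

Each string is two copies of the previous one joined by '~'.
So the next term is two copies of *~*~*~* with '~' between the halves.

*~*~*~*~*~*~*~*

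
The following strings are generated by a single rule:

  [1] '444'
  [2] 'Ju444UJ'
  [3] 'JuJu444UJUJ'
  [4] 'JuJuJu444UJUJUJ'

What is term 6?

JuJuJuJuJu444UJUJUJUJUJ

s(k+1) = Ju·s(k)·UJ, so each term gains Ju as a prefix and UJ as a suffix.
From JuJuJu444UJUJUJ, 2 further steps: JuJuJu444UJUJUJ → JuJuJuJu444UJUJUJUJ → (answer).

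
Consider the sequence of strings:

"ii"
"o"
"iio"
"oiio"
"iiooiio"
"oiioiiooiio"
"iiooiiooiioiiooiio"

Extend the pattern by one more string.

From term 3 onward, concatenate the second-to-last term with the last: ii·o = iio, o·iio = oiio, …
The next term joins oiioiiooiio and iiooiiooiioiiooiio.

oiioiiooiioiiooiiooiioiiooiio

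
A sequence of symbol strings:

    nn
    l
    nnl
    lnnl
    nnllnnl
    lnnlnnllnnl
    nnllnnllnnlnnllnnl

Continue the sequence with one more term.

From term 3 onward, concatenate the second-to-last term with the last: nn·l = nnl, l·nnl = lnnl, …
Continuing: lnnlnnllnnl · nnllnnllnnlnnllnnl gives term 8.

lnnlnnllnnlnnllnnllnnlnnllnnl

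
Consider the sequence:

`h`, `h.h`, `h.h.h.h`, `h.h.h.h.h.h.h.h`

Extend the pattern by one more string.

h.h.h.h.h.h.h.h.h.h.h.h.h.h.h.h

Each string is two copies of the previous one joined by '.'.
So the next term is two copies of h.h.h.h.h.h.h.h with '.' between the halves.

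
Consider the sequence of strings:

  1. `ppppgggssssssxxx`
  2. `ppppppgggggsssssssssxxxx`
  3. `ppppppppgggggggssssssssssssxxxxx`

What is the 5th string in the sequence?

ppppppppppppgggggggggggssssssssssssssssssxxxxxxx

Reading off run lengths: p runs 4, 6, 8; g runs 3, 5, 7; s runs 6, 9, 12; x runs 3, 4, 5 — each is linear in n, where the shown terms are n = 2, 3, 4.
Setting n = 6 gives 12, 11, 18, 7 characters in each block.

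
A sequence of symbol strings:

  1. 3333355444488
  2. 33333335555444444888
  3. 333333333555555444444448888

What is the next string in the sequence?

3333333333355555555444444444488888

The n-th term is 2n+1 3's then 2n-2 5's then 2n 4's then n 8's, where the shown terms are n = 2, 3, 4.
At n = 5 the blocks have lengths 11, 8, 10, 5.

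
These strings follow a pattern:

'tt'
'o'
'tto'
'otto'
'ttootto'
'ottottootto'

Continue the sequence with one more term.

ttoottoottottootto

This is a Fibonacci-style word recurrence s(k) = s(k−2)·s(k−1): e.g. tt·o = tto.
Continuing: ttootto · ottottootto gives term 7.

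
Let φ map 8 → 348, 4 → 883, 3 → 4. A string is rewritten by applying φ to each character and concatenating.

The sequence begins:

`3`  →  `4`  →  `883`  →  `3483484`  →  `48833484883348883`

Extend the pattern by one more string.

88334834844883348883348348448833483483484

φ(48833484883348883) expands symbol-by-symbol to 883 348 348 4 4 883 348 883 348 348 4 4 883 348 348 348 4; joining the 17 pieces gives the next term.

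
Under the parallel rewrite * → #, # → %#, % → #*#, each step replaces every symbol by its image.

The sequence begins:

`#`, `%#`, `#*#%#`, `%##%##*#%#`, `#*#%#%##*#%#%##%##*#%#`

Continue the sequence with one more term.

%##%##*#%##*#%#%##%##*#%##*#%#%##*#%#%##%##*#%#

Applying the rule to each of the 22 symbols of #*#%#%##*#%#%##%##*#%# gives the pieces %# # %# #*# %# #*# %# %# # %# #*# %# #*# %# %# #*# %# %# # %# #*# %#, which concatenate to the answer.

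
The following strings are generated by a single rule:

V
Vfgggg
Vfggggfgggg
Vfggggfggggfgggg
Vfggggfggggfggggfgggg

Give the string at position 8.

Vfggggfggggfggggfggggfggggfggggfgggg

Each term is the previous one with fgggg appended.
From Vfggggfggggfggggfgggg, 3 further steps: Vfggggfggggfggggfgggg → Vfggggfggggfggggfggggfgggg → Vfggggfggggfggggfggggfggggfgggg → (answer).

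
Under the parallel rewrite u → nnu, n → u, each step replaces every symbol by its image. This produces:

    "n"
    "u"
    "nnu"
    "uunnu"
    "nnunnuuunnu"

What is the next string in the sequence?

uunnuuunnunnunnuuunnu

Expanding nnunnuuunnu: n→u, n→u, u→nnu, n→u, n→u, u→nnu, u→nnu, u→nnu, n→u, n→u, u→nnu. Concatenated: u u nnu u u nnu nnu nnu u u nnu.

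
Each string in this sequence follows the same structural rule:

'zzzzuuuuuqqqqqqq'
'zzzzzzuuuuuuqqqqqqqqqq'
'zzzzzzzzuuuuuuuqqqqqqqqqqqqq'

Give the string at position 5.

Term n consists of 2n z's, followed by n+3 u's, followed by 3n+1 q's, where the shown terms are n = 2, 3, 4.
For term 5, n = 6, so the run lengths are 12, 9, 19.

zzzzzzzzzzzzuuuuuuuuuqqqqqqqqqqqqqqqqqqq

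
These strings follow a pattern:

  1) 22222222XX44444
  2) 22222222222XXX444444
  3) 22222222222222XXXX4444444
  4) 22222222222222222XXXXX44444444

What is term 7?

22222222222222222222222222XXXXXXXX44444444444

Each string has the form 2^{3n+2} X^{n} 4^{n+3}, where the shown terms are n = 2, 3, 4, 5.
At n = 8 the blocks have lengths 26, 8, 11.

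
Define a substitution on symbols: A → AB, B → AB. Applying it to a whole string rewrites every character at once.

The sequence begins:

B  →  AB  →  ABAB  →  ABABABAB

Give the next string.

ABABABABABABABAB

Rewriting each symbol of ABABABAB: A→AB, B→AB, A→AB, B→AB, A→AB, B→AB, A→AB, B→AB, which concatenates to AB AB AB AB AB AB AB AB.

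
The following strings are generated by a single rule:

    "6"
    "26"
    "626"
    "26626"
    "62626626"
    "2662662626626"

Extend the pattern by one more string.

Each term (from the third on) is the two preceding terms concatenated in order: term 3 = 6·26 = 626.
Continuing: 62626626 · 2662662626626 gives term 7.

626266262662662626626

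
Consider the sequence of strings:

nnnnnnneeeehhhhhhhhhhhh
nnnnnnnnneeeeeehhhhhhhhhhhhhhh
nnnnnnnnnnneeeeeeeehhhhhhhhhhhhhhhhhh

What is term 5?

Each string has the form n^{2n+1} e^{2n-2} h^{3n+3}, where the shown terms are n = 3, 4, 5.
Setting n = 7 gives 15, 12, 24 characters in each block.

nnnnnnnnnnnnnnneeeeeeeeeeeehhhhhhhhhhhhhhhhhhhhhhhh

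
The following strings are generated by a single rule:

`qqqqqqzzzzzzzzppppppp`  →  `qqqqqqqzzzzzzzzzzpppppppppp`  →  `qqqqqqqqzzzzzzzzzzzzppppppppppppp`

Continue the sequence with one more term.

qqqqqqqqqzzzzzzzzzzzzzzpppppppppppppppp

Term n consists of n+3 q's, followed by 2n+2 z's, followed by 3n-2 p's, where the shown terms are n = 3, 4, 5.
Setting n = 6 gives 9, 14, 16 characters in each block.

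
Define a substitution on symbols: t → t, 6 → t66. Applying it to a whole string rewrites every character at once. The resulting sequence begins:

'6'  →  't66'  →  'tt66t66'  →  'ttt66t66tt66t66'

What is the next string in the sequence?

tttt66t66tt66t66ttt66t66tt66t66

φ(ttt66t66tt66t66) expands symbol-by-symbol to t t t t66 t66 t t66 t66 t t t66 t66 t t66 t66; joining the 15 pieces gives the next term.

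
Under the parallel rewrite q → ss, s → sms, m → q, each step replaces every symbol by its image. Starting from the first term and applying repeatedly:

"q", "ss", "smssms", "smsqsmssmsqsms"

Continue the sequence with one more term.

φ(smsqsmssmsqsms) expands symbol-by-symbol to sms q sms ss sms q sms sms q sms ss sms q sms; joining the 14 pieces gives the next term.

smsqsmssssmsqsmssmsqsmssssmsqsms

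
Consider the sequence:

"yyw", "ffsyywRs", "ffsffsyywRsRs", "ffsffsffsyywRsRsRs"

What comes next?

s(k+1) = ffs·s(k)·Rs, so each term gains ffs as a prefix and Rs as a suffix.
Applying this once more to ffsffsffsyywRsRsRs:

ffsffsffsffsyywRsRsRsRs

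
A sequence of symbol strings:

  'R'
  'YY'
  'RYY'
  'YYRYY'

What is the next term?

RYYYYRYY

From term 3 onward, concatenate the second-to-last term with the last: R·YY = RYY, YY·RYY = YYRYY, …
So term 5 is RYY·YYRYY.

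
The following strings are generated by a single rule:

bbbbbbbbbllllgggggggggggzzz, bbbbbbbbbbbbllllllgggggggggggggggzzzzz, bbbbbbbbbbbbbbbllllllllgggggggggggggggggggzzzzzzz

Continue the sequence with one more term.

bbbbbbbbbbbbbbbbbbllllllllllgggggggggggggggggggggggzzzzzzzzz

Each string has the form b^{3n+3} l^{2n} g^{4n+3} z^{2n-1}, where the shown terms are n = 2, 3, 4.
Setting n = 5 gives 18, 10, 23, 9 characters in each block.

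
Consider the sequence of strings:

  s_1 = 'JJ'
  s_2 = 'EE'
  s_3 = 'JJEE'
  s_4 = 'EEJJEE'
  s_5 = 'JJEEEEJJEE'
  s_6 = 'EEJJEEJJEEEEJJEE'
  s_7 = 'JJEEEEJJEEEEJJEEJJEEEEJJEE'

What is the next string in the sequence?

EEJJEEJJEEEEJJEEJJEEEEJJEEEEJJEEJJEEEEJJEE

From term 3 onward, concatenate the second-to-last term with the last: JJ·EE = JJEE, EE·JJEE = EEJJEE, …
Continuing: EEJJEEJJEEEEJJEE · JJEEEEJJEEEEJJEEJJEEEEJJEE gives term 8.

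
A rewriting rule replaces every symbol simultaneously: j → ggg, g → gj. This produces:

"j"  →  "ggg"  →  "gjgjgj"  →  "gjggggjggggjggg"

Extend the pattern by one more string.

Applying the rule to each of the 15 symbols of gjggggjggggjggg gives the pieces gj ggg gj gj gj gj ggg gj gj gj gj ggg gj gj gj, which concatenate to the answer.

gjggggjgjgjgjggggjgjgjgjggggjgjgj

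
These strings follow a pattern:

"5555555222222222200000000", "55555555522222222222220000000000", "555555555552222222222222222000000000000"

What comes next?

Term n consists of 2n+1 5's, followed by 3n+1 2's, followed by 2n+2 0's, where the shown terms are n = 3, 4, 5.
At n = 6 the blocks have lengths 13, 19, 14.

5555555555555222222222222222222200000000000000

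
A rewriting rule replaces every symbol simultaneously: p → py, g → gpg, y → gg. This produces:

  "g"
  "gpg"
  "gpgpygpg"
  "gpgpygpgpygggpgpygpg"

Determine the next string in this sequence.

Rewriting the 20 symbols of gpgpygpgpygggpgpygpg one by one yields gpg py gpg py gg gpg py gpg py gg gpg gpg gpg py gpg py gg gpg py gpg; concatenated:

gpgpygpgpygggpgpygpgpygggpggpggpgpygpgpygggpgpygpg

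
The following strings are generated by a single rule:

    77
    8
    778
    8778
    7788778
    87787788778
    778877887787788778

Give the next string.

From term 3 onward, concatenate the second-to-last term with the last: 77·8 = 778, 8·778 = 8778, …
Continuing: 87787788778 · 778877887787788778 gives term 8.

87787788778778877887787788778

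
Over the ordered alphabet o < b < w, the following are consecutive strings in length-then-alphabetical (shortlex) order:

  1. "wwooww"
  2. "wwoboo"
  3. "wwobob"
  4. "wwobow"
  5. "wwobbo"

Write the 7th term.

wwobbw

Continuing the enumeration 2 steps past wwobbo: wwobbo → wwobbb → (answer).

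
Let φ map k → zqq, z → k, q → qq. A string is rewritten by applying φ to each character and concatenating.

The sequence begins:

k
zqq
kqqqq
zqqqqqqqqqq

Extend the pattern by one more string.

kqqqqqqqqqqqqqqqqqqqq

Apply φ to zqqqqqqqqqq symbol by symbol: z→k, q→qq, q→qq, q→qq, q→qq, q→qq, q→qq, q→qq, q→qq, q→qq, q→qq; joined: k qq qq qq qq qq qq qq qq qq qq.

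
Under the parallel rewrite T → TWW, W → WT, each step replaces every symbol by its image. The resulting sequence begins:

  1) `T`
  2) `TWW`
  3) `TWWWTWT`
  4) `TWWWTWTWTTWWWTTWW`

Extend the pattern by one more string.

Applying the rule to each of the 17 symbols of TWWWTWTWTTWWWTTWW gives the pieces TWW WT WT WT TWW WT TWW WT TWW TWW WT WT WT TWW TWW WT WT, which concatenate to the answer.

TWWWTWTWTTWWWTTWWWTTWWTWWWTWTWTTWWTWWWTWT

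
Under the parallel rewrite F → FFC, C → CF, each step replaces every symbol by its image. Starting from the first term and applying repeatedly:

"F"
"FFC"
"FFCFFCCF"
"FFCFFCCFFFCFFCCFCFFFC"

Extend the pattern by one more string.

FFCFFCCFFFCFFCCFCFFFCFFCFFCCFFFCFFCCFCFFFCCFFFCFFCFFCCF

Applying the rule to each of the 21 symbols of FFCFFCCFFFCFFCCFCFFFC gives the pieces FFC FFC CF FFC FFC CF CF FFC FFC FFC CF FFC FFC CF CF FFC CF FFC FFC FFC CF, which concatenate to the answer.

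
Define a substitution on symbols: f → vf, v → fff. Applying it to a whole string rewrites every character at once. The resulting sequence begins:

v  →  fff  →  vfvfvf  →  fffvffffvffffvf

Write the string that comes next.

Rewriting the 15 symbols of fffvffffvffffvf one by one yields vf vf vf fff vf vf vf vf fff vf vf vf vf fff vf; concatenated:

vfvfvffffvfvfvfvffffvfvfvfvffffvf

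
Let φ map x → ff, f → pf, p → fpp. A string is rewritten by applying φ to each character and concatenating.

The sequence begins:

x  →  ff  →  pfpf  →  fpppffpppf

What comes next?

pffppfppfpppfpffppfppfpppf

Apply φ to fpppffpppf symbol by symbol: f→pf, p→fpp, p→fpp, p→fpp, f→pf, f→pf, p→fpp, p→fpp, p→fpp, f→pf; joined: pf fpp fpp fpp pf pf fpp fpp fpp pf.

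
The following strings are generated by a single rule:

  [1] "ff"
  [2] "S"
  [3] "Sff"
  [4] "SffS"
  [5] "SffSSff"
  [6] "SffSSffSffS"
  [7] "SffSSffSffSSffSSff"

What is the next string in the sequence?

SffSSffSffSSffSSffSffSSffSffS

From term 3 onward, concatenate the last term with the second-to-last: S·ff = Sff, Sff·S = SffS, …
So term 8 is SffSSffSffSSffSSff·SffSSffSffS.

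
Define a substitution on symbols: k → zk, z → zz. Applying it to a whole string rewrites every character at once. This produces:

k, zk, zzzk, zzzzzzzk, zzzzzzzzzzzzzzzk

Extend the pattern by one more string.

φ(zzzzzzzzzzzzzzzk) expands symbol-by-symbol to zz zz zz zz zz zz zz zz zz zz zz zz zz zz zz zk; joining the 16 pieces gives the next term.

zzzzzzzzzzzzzzzzzzzzzzzzzzzzzzzk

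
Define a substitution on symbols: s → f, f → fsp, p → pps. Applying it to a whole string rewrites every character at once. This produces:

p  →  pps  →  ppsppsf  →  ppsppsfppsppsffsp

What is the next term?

ppsppsfppsppsffspppsppsfppsppsffspfspfpps

Applying the rule to each of the 17 symbols of ppsppsfppsppsffsp gives the pieces pps pps f pps pps f fsp pps pps f pps pps f fsp fsp f pps, which concatenate to the answer.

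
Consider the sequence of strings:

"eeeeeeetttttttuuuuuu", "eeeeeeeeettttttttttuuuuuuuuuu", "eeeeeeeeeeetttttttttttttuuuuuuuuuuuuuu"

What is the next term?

Reading off run lengths: e runs 7, 9, 11; t runs 7, 10, 13; u runs 6, 10, 14 — each is linear in n, where the shown terms are n = 2, 3, 4.
Setting n = 5 gives 13, 16, 18 characters in each block.

eeeeeeeeeeeeettttttttttttttttuuuuuuuuuuuuuuuuuu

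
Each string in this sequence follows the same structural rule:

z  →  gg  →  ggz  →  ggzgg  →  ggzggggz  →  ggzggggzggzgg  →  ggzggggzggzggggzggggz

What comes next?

ggzggggzggzggggzggggzggzggggzggzgg

Each term (from the third on) is the previous term followed by the one before it: term 3 = gg·z = ggz.
The next term joins ggzggggzggzggggzggggz and ggzggggzggzgg.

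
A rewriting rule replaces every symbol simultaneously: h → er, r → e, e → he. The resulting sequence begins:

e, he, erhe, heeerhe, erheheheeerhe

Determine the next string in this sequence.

Applying the rule to each of the 13 symbols of erheheheeerhe gives the pieces he e er he er he er he he he e er he, which concatenate to the answer.

heeerheerheerheheheeerhe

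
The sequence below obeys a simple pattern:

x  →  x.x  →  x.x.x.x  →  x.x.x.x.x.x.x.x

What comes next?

Each string is two copies of the previous one joined by '.'.
Doubling x.x.x.x.x.x.x.x with '.' between the halves:

x.x.x.x.x.x.x.x.x.x.x.x.x.x.x.x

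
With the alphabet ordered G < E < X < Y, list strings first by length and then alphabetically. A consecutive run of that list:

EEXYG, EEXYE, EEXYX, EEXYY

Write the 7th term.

EEYGX

Stepping forward 3 times from EEXYY: EEXYY → EEYGG → EEYGE, then the target.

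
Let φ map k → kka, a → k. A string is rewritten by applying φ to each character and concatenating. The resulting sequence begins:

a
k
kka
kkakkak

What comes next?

Rewriting each symbol of kkakkak: k→kka, k→kka, a→k, k→kka, k→kka, a→k, k→kka, which concatenates to kka kka k kka kka k kka.

kkakkakkkakkakkka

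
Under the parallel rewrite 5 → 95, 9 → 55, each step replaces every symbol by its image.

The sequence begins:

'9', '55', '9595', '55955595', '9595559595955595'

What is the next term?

Replace each of the 16 characters of 9595559595955595 in place — 55 95 55 95 95 95 55 95 55 95 55 95 95 95 55 95 — and concatenate.

55955595959555955595559595955595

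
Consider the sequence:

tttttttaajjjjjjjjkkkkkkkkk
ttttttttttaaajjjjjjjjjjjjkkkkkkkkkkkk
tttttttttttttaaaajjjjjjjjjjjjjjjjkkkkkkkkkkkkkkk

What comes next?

The n-th term is 3n+1 t's then n a's then 4n j's then 3n+3 k's, where the shown terms are n = 2, 3, 4.
For the next term, n = 5, so the run lengths are 16, 5, 20, 18.

ttttttttttttttttaaaaajjjjjjjjjjjjjjjjjjjjkkkkkkkkkkkkkkkkkk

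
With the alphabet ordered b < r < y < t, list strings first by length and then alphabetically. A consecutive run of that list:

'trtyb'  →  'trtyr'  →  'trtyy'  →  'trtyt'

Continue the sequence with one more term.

Treat trtyt as a base-4 numeral over the given alphabet and add one, carrying through any trailing t's.

trttb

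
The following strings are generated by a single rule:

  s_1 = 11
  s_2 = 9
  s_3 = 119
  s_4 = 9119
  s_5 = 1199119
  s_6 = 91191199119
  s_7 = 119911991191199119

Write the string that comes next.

This is a Fibonacci-style word recurrence s(k) = s(k−2)·s(k−1): e.g. 11·9 = 119.
Continuing: 91191199119 · 119911991191199119 gives term 8.

91191199119119911991191199119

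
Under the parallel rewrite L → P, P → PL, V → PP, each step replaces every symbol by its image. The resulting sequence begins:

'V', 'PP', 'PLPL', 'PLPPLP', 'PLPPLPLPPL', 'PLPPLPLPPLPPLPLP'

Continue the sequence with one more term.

Rewriting the 16 symbols of PLPPLPLPPLPPLPLP one by one yields PL P PL PL P PL P PL PL P PL PL P PL P PL; concatenated:

PLPPLPLPPLPPLPLPPLPLPPLPPL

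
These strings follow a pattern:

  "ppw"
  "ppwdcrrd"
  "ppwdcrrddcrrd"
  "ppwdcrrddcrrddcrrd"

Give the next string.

Each term is the previous one with dcrrd appended.
So the next term is ppwdcrrddcrrddcrrd·dcrrd.

ppwdcrrddcrrddcrrddcrrd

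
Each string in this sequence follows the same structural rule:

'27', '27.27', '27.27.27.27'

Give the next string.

Each string is two copies of the previous one joined by '.'.
One more doubling of 27.27.27.27 gives the answer.

27.27.27.27.27.27.27.27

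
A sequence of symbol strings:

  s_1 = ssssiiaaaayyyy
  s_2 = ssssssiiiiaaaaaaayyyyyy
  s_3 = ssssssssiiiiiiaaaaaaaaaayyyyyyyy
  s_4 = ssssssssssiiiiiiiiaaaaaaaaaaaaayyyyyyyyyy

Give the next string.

Term n consists of 2n+2 s's, followed by 2n i's, followed by 3n+1 a's, followed by 2n+2 y's (n = 1, 2, …).
At n = 5 the blocks have lengths 12, 10, 16, 12.

ssssssssssssiiiiiiiiiiaaaaaaaaaaaaaaaayyyyyyyyyyyy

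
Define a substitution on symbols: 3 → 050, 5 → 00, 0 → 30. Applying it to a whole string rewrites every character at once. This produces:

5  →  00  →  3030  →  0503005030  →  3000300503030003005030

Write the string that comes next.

05030303005030300030050300503030300503030003005030

Applying the rule to each of the 22 symbols of 3000300503030003005030 gives the pieces 050 30 30 30 050 30 30 00 30 050 30 050 30 30 30 050 30 30 00 30 050 30, which concatenate to the answer.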